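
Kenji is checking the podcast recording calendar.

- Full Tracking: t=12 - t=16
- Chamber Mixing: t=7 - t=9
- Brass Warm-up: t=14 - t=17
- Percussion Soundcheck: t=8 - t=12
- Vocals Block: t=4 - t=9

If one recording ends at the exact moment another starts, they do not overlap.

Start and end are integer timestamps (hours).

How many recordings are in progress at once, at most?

Sweep the timeline, counting +1 at each start and −1 at each end (ends before starts at a tie):
t=4 start Vocals Block → 1
t=7 start Chamber Mixing → 2
t=8 start Percussion Soundcheck → 3
t=9 end Chamber Mixing → 2
t=9 end Vocals Block → 1
t=12 end Percussion Soundcheck → 0
t=12 start Full Tracking → 1
t=14 start Brass Warm-up → 2
t=16 end Full Tracking → 1
t=17 end Brass Warm-up → 0
Peak is 3, at t=8 (Chamber Mixing, Percussion Soundcheck, Vocals Block).

3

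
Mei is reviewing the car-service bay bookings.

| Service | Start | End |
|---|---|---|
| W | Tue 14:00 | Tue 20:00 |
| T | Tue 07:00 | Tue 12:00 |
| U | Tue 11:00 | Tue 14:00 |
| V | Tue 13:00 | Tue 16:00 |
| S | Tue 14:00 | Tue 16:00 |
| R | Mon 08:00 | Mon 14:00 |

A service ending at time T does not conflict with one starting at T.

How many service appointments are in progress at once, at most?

3

Walk through starts and ends in time order (an end at T is processed before a start at T):
Mon 08:00 start R → 1
Mon 14:00 end R → 0
Tue 07:00 start T → 1
Tue 11:00 start U → 2
Tue 12:00 end T → 1
Tue 13:00 start V → 2
Tue 14:00 end U → 1
Tue 14:00 start S → 2
Tue 14:00 start W → 3
Tue 16:00 end S → 2
Tue 16:00 end V → 1
Tue 20:00 end W → 0
Peak is 3, at Tue 14:00 (S, V, W).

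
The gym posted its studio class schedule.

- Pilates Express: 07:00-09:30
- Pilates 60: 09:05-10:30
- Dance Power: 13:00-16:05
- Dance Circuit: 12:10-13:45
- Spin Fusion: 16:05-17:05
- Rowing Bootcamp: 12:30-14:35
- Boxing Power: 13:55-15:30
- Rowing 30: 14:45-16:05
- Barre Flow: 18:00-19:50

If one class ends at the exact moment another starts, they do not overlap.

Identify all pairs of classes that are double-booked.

Sorted by start: Pilates Express, Pilates 60, Dance Circuit, Rowing Bootcamp, Dance Power, Boxing Power, Rowing 30, Spin Fusion, Barre Flow.
Pilates 60 starts before Pilates Express ends → Pilates Express and Pilates 60 overlap.
Dance Circuit starts after Pilates Express ends, so Pilates Express has no further overlaps.
Dance Circuit starts after Pilates 60 ends, so Pilates 60 has no further overlaps.
Rowing Bootcamp starts before Dance Circuit ends → Dance Circuit and Rowing Bootcamp overlap.
Dance Power starts before Dance Circuit ends → Dance Circuit and Dance Power overlap.
Boxing Power starts after Dance Circuit ends, so Dance Circuit has no further overlaps.
Dance Power starts before Rowing Bootcamp ends → Rowing Bootcamp and Dance Power overlap.
Boxing Power starts before Rowing Bootcamp ends → Rowing Bootcamp and Boxing Power overlap.
Rowing 30 starts after Rowing Bootcamp ends, so Rowing Bootcamp has no further overlaps.
Boxing Power starts before Dance Power ends → Dance Power and Boxing Power overlap.
Rowing 30 starts before Dance Power ends → Dance Power and Rowing 30 overlap.
Spin Fusion starts exactly when Dance Power ends (back-to-back, no overlap), so Dance Power has no further overlaps.
Rowing 30 starts before Boxing Power ends → Boxing Power and Rowing 30 overlap.
Spin Fusion starts after Boxing Power ends, so Boxing Power has no further overlaps.
Spin Fusion starts exactly when Rowing 30 ends (back-to-back, no overlap), so Rowing 30 has no further overlaps.
Barre Flow starts after Spin Fusion ends.

Boxing Power & Dance Power, Boxing Power & Rowing 30, Boxing Power & Rowing Bootcamp, Dance Circuit & Dance Power, Dance Circuit & Rowing Bootcamp, Dance Power & Rowing 30, Dance Power & Rowing Bootcamp, Pilates 60 & Pilates Express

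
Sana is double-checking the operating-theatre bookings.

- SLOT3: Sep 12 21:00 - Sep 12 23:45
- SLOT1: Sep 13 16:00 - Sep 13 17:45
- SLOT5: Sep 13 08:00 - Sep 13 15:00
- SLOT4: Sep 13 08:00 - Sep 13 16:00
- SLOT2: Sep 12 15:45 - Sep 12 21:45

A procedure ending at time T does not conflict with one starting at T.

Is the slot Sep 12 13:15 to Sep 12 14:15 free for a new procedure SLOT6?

Yes — the slot is free

SLOT2: starts Sep 12 15:45 at or after SLOT6 ends Sep 12 14:15 → clear.
SLOT3: starts Sep 12 21:00 at or after SLOT6 ends Sep 12 14:15 → clear.
SLOT4: starts Sep 13 08:00 at or after SLOT6 ends Sep 12 14:15 → clear.
SLOT5: starts Sep 13 08:00 at or after SLOT6 ends Sep 12 14:15 → clear.
SLOT1: starts Sep 13 16:00 at or after SLOT6 ends Sep 12 14:15 → clear.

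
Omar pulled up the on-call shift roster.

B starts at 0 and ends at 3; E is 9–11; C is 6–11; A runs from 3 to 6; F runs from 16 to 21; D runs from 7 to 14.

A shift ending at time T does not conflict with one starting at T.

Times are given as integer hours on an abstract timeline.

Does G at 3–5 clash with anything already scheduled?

Yes — it overlaps A

B: ends 3 at or before G starts 3 → clear.
A: starts 3 before G ends 5, and ends 6 after G starts 3 → overlap.
C: starts 6 at or after G ends 5 → clear.
D: starts 7 at or after G ends 5 → clear.
E: starts 9 at or after G ends 5 → clear.
F: starts 16 at or after G ends 5 → clear.
G overlaps A.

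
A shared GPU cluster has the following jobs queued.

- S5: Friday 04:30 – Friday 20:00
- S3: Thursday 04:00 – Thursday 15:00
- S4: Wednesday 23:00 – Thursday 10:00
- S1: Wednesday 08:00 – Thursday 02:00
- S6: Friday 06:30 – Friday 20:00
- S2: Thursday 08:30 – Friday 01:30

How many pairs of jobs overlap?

Two intervals overlap when each starts before the other ends.
Sorted by start: S1, S4, S3, S2, S5, S6.
S4 starts before S1 ends → S1 and S4 overlap.
S3 starts after S1 ends, so nothing later overlaps S1 either.
S3 starts before S4 ends → S4 and S3 overlap.
S2 starts before S4 ends → S4 and S2 overlap.
S5 starts after S4 ends, so nothing later overlaps S4 either.
S2 starts before S3 ends → S3 and S2 overlap.
S5 starts after S3 ends, so nothing later overlaps S3 either.
S5 starts after S2 ends, so nothing later overlaps S2 either.
S6 starts before S5 ends → S5 and S6 overlap.
Overlapping pairs: S1 & S4, S2 & S3, S2 & S4, S3 & S4, S5 & S6 — 5 in total.

5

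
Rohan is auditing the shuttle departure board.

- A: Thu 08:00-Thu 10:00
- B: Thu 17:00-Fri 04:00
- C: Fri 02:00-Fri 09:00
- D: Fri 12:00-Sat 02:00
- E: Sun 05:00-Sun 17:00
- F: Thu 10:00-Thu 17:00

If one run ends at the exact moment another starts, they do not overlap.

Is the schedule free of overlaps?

Two intervals overlap when each starts before the other ends.
Sorted by start: A, F, B, C, D, E.
F starts exactly when A ends (back-to-back, no overlap); A is clear from here.
B starts exactly when F ends (back-to-back, no overlap); F is clear from here.
C starts before B ends → B and C overlap.
That's a conflict, so the schedule is not conflict-free.

No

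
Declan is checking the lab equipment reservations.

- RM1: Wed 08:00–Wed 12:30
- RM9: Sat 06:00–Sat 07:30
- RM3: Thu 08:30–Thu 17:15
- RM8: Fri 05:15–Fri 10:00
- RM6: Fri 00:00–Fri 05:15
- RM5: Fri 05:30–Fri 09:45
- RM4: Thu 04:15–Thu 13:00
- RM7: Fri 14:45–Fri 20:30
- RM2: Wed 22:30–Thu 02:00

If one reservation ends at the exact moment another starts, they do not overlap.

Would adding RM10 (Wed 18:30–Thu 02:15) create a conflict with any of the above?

Yes — it overlaps RM2

RM1: ends Wed 12:30 at or before RM10 starts Wed 18:30 → clear.
RM2: starts Wed 22:30 before RM10 ends Thu 02:15, and ends Thu 02:00 after RM10 starts Wed 18:30 → overlap.
RM4: starts Thu 04:15 at or after RM10 ends Thu 02:15 → clear.
RM3: starts Thu 08:30 at or after RM10 ends Thu 02:15 → clear.
RM6: starts Fri 00:00 at or after RM10 ends Thu 02:15 → clear.
RM8: starts Fri 05:15 at or after RM10 ends Thu 02:15 → clear.
RM5: starts Fri 05:30 at or after RM10 ends Thu 02:15 → clear.
RM7: starts Fri 14:45 at or after RM10 ends Thu 02:15 → clear.
RM9: starts Sat 06:00 at or after RM10 ends Thu 02:15 → clear.
RM10 overlaps RM2.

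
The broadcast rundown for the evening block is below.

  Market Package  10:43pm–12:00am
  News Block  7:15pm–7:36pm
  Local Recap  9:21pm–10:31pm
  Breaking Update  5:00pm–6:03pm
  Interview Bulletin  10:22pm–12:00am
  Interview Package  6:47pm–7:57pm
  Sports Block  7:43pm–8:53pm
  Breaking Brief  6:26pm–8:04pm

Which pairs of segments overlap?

Check each pair: they overlap iff neither finishes before the other starts.
Sorted by start: Breaking Update, Breaking Brief, Interview Package, News Block, Sports Block, Local Recap, Interview Bulletin, Market Package.
Breaking Brief starts after Breaking Update ends; Breaking Update is clear from here.
Interview Package starts before Breaking Brief ends → Breaking Brief and Interview Package overlap.
News Block starts before Breaking Brief ends → Breaking Brief and News Block overlap.
Sports Block starts before Breaking Brief ends → Breaking Brief and Sports Block overlap.
Local Recap starts after Breaking Brief ends; Breaking Brief is clear from here.
News Block starts before Interview Package ends → Interview Package and News Block overlap.
Sports Block starts before Interview Package ends → Interview Package and Sports Block overlap.
Local Recap starts after Interview Package ends; Interview Package is clear from here.
Sports Block starts after News Block ends; News Block is clear from here.
Local Recap starts after Sports Block ends; Sports Block is clear from here.
Interview Bulletin starts before Local Recap ends → Local Recap and Interview Bulletin overlap.
Market Package starts after Local Recap ends.
Market Package starts before Interview Bulletin ends → Interview Bulletin and Market Package overlap.

Breaking Brief & Interview Package, Breaking Brief & News Block, Breaking Brief & Sports Block, Interview Bulletin & Local Recap, Interview Bulletin & Market Package, Interview Package & News Block, Interview Package & Sports Block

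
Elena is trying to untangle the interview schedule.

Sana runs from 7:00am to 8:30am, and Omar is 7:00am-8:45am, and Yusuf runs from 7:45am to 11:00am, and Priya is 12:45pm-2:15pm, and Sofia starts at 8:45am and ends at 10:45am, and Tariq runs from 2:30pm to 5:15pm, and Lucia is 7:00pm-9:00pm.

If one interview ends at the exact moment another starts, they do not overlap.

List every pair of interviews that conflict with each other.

Omar & Sana, Omar & Yusuf, Sana & Yusuf, Sofia & Yusuf

Two intervals overlap when each starts before the other ends.
Sorted by start: Sana, Omar, Yusuf, Sofia, Priya, Tariq, Lucia.
Omar starts before Sana ends → Sana and Omar overlap.
Yusuf starts before Sana ends → Sana and Yusuf overlap.
Sofia starts after Sana ends, so Sana has no further overlaps.
Yusuf starts before Omar ends → Omar and Yusuf overlap.
Sofia starts exactly when Omar ends (back-to-back, no overlap), so Omar has no further overlaps.
Sofia starts before Yusuf ends → Yusuf and Sofia overlap.
Priya starts after Yusuf ends, so Yusuf has no further overlaps.
Priya starts after Sofia ends, so Sofia has no further overlaps.
Tariq starts after Priya ends, so Priya has no further overlaps.
Lucia starts after Tariq ends.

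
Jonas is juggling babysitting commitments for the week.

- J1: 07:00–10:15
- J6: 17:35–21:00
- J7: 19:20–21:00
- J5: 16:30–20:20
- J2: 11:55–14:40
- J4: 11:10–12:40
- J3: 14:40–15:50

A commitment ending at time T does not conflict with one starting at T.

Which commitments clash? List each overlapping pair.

Check each pair: they overlap iff neither finishes before the other starts.
Sorted by start: J1, J4, J2, J3, J5, J6, J7.
J4 starts after J1 ends — done with J1.
J2 starts before J4 ends → J4 and J2 overlap.
J3 starts after J4 ends — done with J4.
J3 starts exactly when J2 ends (back-to-back, no overlap) — done with J2.
J5 starts after J3 ends — done with J3.
J6 starts before J5 ends → J5 and J6 overlap.
J7 starts before J5 ends → J5 and J7 overlap.
J7 starts before J6 ends → J6 and J7 overlap.

J2 & J4, J5 & J6, J5 & J7, J6 & J7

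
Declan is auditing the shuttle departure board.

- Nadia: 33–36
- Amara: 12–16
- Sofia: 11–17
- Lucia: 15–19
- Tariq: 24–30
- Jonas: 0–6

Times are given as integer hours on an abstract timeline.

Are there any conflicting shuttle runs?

Yes

Sorted by start: Jonas, Sofia, Amara, Lucia, Tariq, Nadia.
Sofia starts after Jonas ends, so Jonas has no further overlaps.
Amara starts before Sofia ends → Sofia and Amara overlap.
That's a conflict, so the schedule is not conflict-free.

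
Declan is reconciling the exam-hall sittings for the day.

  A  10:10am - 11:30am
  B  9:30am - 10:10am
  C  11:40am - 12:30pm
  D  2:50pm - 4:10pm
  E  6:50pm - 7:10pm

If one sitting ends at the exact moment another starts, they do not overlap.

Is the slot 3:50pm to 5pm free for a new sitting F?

B: ends 10:10am at or before F starts 3:50pm → clear.
A: ends 11:30am at or before F starts 3:50pm → clear.
C: ends 12:30pm at or before F starts 3:50pm → clear.
D: starts 2:50pm before F ends 5pm, and ends 4:10pm after F starts 3:50pm → overlap.
E: starts 6:50pm at or after F ends 5pm → clear.
F overlaps D.

No — it overlaps D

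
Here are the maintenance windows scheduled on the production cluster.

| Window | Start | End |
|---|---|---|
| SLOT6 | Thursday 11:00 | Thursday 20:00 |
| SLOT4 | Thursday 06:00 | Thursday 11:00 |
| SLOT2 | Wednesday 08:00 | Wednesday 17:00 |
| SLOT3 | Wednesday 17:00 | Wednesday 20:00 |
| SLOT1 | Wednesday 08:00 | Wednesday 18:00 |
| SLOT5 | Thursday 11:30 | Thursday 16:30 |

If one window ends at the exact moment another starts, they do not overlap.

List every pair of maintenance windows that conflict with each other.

Sorted by start: SLOT1, SLOT2, SLOT3, SLOT4, SLOT6, SLOT5.
SLOT2 starts before SLOT1 ends → SLOT1 and SLOT2 overlap.
SLOT3 starts before SLOT1 ends → SLOT1 and SLOT3 overlap.
SLOT4 starts after SLOT1 ends, so nothing later overlaps SLOT1 either.
SLOT3 starts exactly when SLOT2 ends (back-to-back, no overlap), so nothing later overlaps SLOT2 either.
SLOT4 starts after SLOT3 ends, so nothing later overlaps SLOT3 either.
SLOT6 starts exactly when SLOT4 ends (back-to-back, no overlap), so nothing later overlaps SLOT4 either.
SLOT5 starts before SLOT6 ends → SLOT6 and SLOT5 overlap.

SLOT1 & SLOT2, SLOT1 & SLOT3, SLOT5 & SLOT6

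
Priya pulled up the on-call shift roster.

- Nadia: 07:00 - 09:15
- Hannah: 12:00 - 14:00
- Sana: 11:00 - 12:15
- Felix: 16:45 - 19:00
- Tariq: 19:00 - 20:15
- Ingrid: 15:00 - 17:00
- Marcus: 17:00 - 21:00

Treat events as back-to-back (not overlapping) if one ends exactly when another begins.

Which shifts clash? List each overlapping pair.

Felix & Ingrid, Felix & Marcus, Hannah & Sana, Marcus & Tariq

Sorted by start: Nadia, Sana, Hannah, Ingrid, Felix, Marcus, Tariq.
Sana starts after Nadia ends, so Nadia has no further overlaps.
Hannah starts before Sana ends → Sana and Hannah overlap.
Ingrid starts after Sana ends, so Sana has no further overlaps.
Ingrid starts after Hannah ends, so Hannah has no further overlaps.
Felix starts before Ingrid ends → Ingrid and Felix overlap.
Marcus starts exactly when Ingrid ends (back-to-back, no overlap), so Ingrid has no further overlaps.
Marcus starts before Felix ends → Felix and Marcus overlap.
Tariq starts exactly when Felix ends (back-to-back, no overlap).
Tariq starts before Marcus ends → Marcus and Tariq overlap.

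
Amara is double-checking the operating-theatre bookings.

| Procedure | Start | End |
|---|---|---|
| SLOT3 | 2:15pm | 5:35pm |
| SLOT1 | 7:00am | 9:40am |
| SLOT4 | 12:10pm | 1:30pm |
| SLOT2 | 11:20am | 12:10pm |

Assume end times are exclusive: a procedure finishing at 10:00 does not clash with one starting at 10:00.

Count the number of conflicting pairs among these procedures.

Sorted by start: SLOT1, SLOT2, SLOT4, SLOT3.
SLOT2 starts after SLOT1 ends; SLOT1 is clear from here.
SLOT4 starts exactly when SLOT2 ends (back-to-back, no overlap); SLOT2 is clear from here.
SLOT3 starts after SLOT4 ends.
No pair overlaps.

0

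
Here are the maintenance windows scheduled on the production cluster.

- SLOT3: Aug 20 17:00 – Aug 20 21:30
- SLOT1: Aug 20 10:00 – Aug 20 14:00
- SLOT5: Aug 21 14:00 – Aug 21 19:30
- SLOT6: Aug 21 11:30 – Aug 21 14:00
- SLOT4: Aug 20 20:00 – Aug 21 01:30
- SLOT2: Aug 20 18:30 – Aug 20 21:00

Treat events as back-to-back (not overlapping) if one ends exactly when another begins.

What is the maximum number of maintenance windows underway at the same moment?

3

Sweep the timeline, counting +1 at each start and −1 at each end (ends before starts at a tie):
Aug 20 10:00 start SLOT1 → 1
Aug 20 14:00 end SLOT1 → 0
Aug 20 17:00 start SLOT3 → 1
Aug 20 18:30 start SLOT2 → 2
Aug 20 20:00 start SLOT4 → 3
Aug 20 21:00 end SLOT2 → 2
Aug 20 21:30 end SLOT3 → 1
Aug 21 01:30 end SLOT4 → 0
Aug 21 11:30 start SLOT6 → 1
Aug 21 14:00 end SLOT6 → 0
Aug 21 14:00 start SLOT5 → 1
Aug 21 19:30 end SLOT5 → 0
Peak is 3, at Aug 20 20:00 (SLOT2, SLOT3, SLOT4).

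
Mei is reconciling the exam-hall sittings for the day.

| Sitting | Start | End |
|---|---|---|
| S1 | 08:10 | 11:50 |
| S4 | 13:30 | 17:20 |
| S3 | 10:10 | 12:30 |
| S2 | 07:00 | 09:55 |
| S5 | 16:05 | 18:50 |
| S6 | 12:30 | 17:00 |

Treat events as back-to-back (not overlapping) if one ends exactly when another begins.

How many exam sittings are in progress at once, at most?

Walk through starts and ends in time order (an end at T is processed before a start at T):
07:00 start S2 → 1
08:10 start S1 → 2
09:55 end S2 → 1
10:10 start S3 → 2
11:50 end S1 → 1
12:30 end S3 → 0
12:30 start S6 → 1
13:30 start S4 → 2
16:05 start S5 → 3
17:00 end S6 → 2
17:20 end S4 → 1
18:50 end S5 → 0
Peak is 3, at 16:05 (S4, S5, S6).

3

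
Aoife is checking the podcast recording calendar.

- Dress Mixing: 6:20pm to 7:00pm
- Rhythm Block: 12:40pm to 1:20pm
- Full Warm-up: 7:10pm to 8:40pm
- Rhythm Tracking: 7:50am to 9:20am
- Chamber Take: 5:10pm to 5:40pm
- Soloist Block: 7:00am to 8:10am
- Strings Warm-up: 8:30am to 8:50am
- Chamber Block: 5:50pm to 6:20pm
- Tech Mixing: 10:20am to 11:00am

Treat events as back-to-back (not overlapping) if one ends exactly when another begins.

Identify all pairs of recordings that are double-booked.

Rhythm Tracking & Soloist Block, Rhythm Tracking & Strings Warm-up

Two intervals overlap when each starts before the other ends.
Sorted by start: Soloist Block, Rhythm Tracking, Strings Warm-up, Tech Mixing, Rhythm Block, Chamber Take, Chamber Block, Dress Mixing, Full Warm-up.
Rhythm Tracking starts before Soloist Block ends → Soloist Block and Rhythm Tracking overlap.
Strings Warm-up starts after Soloist Block ends — done with Soloist Block.
Strings Warm-up starts before Rhythm Tracking ends → Rhythm Tracking and Strings Warm-up overlap.
Tech Mixing starts after Rhythm Tracking ends — done with Rhythm Tracking.
Tech Mixing starts after Strings Warm-up ends — done with Strings Warm-up.
Rhythm Block starts after Tech Mixing ends — done with Tech Mixing.
Chamber Take starts after Rhythm Block ends — done with Rhythm Block.
Chamber Block starts after Chamber Take ends — done with Chamber Take.
Dress Mixing starts exactly when Chamber Block ends (back-to-back, no overlap) — done with Chamber Block.
Full Warm-up starts after Dress Mixing ends.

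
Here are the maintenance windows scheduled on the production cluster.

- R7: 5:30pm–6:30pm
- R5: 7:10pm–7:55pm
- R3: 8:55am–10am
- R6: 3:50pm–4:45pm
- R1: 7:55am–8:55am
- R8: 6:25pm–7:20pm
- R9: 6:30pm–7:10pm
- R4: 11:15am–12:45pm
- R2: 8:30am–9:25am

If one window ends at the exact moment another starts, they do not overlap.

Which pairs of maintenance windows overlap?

R1 & R2, R2 & R3, R5 & R8, R7 & R8, R8 & R9

Sorted by start: R1, R2, R3, R4, R6, R7, R8, R9, R5.
R2 starts before R1 ends → R1 and R2 overlap.
R3 starts exactly when R1 ends (back-to-back, no overlap) — done with R1.
R3 starts before R2 ends → R2 and R3 overlap.
R4 starts after R2 ends — done with R2.
R4 starts after R3 ends — done with R3.
R6 starts after R4 ends — done with R4.
R7 starts after R6 ends — done with R6.
R8 starts before R7 ends → R7 and R8 overlap.
R9 starts exactly when R7 ends (back-to-back, no overlap) — done with R7.
R9 starts before R8 ends → R8 and R9 overlap.
R5 starts before R8 ends → R8 and R5 overlap.
R5 starts exactly when R9 ends (back-to-back, no overlap).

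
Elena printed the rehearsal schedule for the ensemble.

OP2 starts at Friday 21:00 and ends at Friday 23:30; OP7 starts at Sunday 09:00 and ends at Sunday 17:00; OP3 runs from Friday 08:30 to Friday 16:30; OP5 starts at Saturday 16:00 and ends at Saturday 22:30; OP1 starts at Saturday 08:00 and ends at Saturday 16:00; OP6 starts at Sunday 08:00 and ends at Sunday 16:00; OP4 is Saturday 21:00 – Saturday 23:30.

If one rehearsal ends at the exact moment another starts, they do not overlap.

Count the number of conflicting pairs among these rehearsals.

2

Sorted by start: OP3, OP2, OP1, OP5, OP4, OP6, OP7.
OP2 starts after OP3 ends, so OP3 has no further overlaps.
OP1 starts after OP2 ends, so OP2 has no further overlaps.
OP5 starts exactly when OP1 ends (back-to-back, no overlap), so OP1 has no further overlaps.
OP4 starts before OP5 ends → OP5 and OP4 overlap.
OP6 starts after OP5 ends, so OP5 has no further overlaps.
OP6 starts after OP4 ends, so OP4 has no further overlaps.
OP7 starts before OP6 ends → OP6 and OP7 overlap.
Overlapping pairs: OP4 & OP5, OP6 & OP7 — 2 in total.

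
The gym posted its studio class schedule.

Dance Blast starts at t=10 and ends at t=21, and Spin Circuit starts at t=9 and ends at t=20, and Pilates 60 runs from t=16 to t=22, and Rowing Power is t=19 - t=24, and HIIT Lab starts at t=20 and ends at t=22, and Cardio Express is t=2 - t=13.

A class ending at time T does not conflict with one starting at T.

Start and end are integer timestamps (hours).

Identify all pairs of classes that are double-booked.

Sorted by start: Cardio Express, Spin Circuit, Dance Blast, Pilates 60, Rowing Power, HIIT Lab.
Spin Circuit starts before Cardio Express ends → Cardio Express and Spin Circuit overlap.
Dance Blast starts before Cardio Express ends → Cardio Express and Dance Blast overlap.
Pilates 60 starts after Cardio Express ends, so nothing later overlaps Cardio Express either.
Dance Blast starts before Spin Circuit ends → Spin Circuit and Dance Blast overlap.
Pilates 60 starts before Spin Circuit ends → Spin Circuit and Pilates 60 overlap.
Rowing Power starts before Spin Circuit ends → Spin Circuit and Rowing Power overlap.
HIIT Lab starts exactly when Spin Circuit ends (back-to-back, no overlap).
Pilates 60 starts before Dance Blast ends → Dance Blast and Pilates 60 overlap.
Rowing Power starts before Dance Blast ends → Dance Blast and Rowing Power overlap.
HIIT Lab starts before Dance Blast ends → Dance Blast and HIIT Lab overlap.
Rowing Power starts before Pilates 60 ends → Pilates 60 and Rowing Power overlap.
HIIT Lab starts before Pilates 60 ends → Pilates 60 and HIIT Lab overlap.
HIIT Lab starts before Rowing Power ends → Rowing Power and HIIT Lab overlap.

Cardio Express & Dance Blast, Cardio Express & Spin Circuit, Dance Blast & HIIT Lab, Dance Blast & Pilates 60, Dance Blast & Rowing Power, Dance Blast & Spin Circuit, HIIT Lab & Pilates 60, HIIT Lab & Rowing Power, Pilates 60 & Rowing Power, Pilates 60 & Spin Circuit, Rowing Power & Spin Circuit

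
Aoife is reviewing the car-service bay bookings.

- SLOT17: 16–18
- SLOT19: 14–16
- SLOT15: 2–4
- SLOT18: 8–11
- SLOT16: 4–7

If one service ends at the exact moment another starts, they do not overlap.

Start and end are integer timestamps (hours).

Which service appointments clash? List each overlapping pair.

Sorted by start: SLOT15, SLOT16, SLOT18, SLOT19, SLOT17.
SLOT16 starts exactly when SLOT15 ends (back-to-back, no overlap), so nothing later overlaps SLOT15 either.
SLOT18 starts after SLOT16 ends, so nothing later overlaps SLOT16 either.
SLOT19 starts after SLOT18 ends, so nothing later overlaps SLOT18 either.
SLOT17 starts exactly when SLOT19 ends (back-to-back, no overlap).

no conflicts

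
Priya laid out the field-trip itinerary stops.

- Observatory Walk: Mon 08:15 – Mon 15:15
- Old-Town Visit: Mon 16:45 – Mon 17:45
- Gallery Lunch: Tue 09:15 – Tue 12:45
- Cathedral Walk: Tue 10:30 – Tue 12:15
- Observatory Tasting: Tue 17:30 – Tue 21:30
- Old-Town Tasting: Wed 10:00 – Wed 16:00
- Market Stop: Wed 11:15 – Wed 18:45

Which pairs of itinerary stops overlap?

Cathedral Walk & Gallery Lunch, Market Stop & Old-Town Tasting

Sorted by start: Observatory Walk, Old-Town Visit, Gallery Lunch, Cathedral Walk, Observatory Tasting, Old-Town Tasting, Market Stop.
Old-Town Visit starts after Observatory Walk ends — done with Observatory Walk.
Gallery Lunch starts after Old-Town Visit ends — done with Old-Town Visit.
Cathedral Walk starts before Gallery Lunch ends → Gallery Lunch and Cathedral Walk overlap.
Observatory Tasting starts after Gallery Lunch ends — done with Gallery Lunch.
Observatory Tasting starts after Cathedral Walk ends — done with Cathedral Walk.
Old-Town Tasting starts after Observatory Tasting ends — done with Observatory Tasting.
Market Stop starts before Old-Town Tasting ends → Old-Town Tasting and Market Stop overlap.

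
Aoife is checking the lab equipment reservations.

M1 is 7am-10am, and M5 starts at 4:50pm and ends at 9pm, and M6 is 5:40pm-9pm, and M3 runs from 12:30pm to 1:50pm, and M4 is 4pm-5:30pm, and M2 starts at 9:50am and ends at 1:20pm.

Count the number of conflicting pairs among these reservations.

Two intervals overlap when each starts before the other ends.
Sorted by start: M1, M2, M3, M4, M5, M6.
M2 starts before M1 ends → M1 and M2 overlap.
M3 starts after M1 ends, so nothing later overlaps M1 either.
M3 starts before M2 ends → M2 and M3 overlap.
M4 starts after M2 ends, so nothing later overlaps M2 either.
M4 starts after M3 ends, so nothing later overlaps M3 either.
M5 starts before M4 ends → M4 and M5 overlap.
M6 starts after M4 ends.
M6 starts before M5 ends → M5 and M6 overlap.
Overlapping pairs: M1 & M2, M2 & M3, M4 & M5, M5 & M6 — 4 in total.

4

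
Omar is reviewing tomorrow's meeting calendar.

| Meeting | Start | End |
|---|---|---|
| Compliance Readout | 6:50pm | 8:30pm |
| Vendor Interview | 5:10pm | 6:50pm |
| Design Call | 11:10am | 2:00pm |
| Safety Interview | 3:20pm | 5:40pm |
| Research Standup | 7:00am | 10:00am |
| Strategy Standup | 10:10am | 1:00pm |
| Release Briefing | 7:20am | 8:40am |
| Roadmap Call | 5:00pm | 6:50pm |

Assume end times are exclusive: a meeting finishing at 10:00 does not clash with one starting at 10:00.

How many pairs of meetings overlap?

5

Two intervals overlap when each starts before the other ends.
Sorted by start: Research Standup, Release Briefing, Strategy Standup, Design Call, Safety Interview, Roadmap Call, Vendor Interview, Compliance Readout.
Release Briefing starts before Research Standup ends → Research Standup and Release Briefing overlap.
Strategy Standup starts after Research Standup ends, so Research Standup has no further overlaps.
Strategy Standup starts after Release Briefing ends, so Release Briefing has no further overlaps.
Design Call starts before Strategy Standup ends → Strategy Standup and Design Call overlap.
Safety Interview starts after Strategy Standup ends, so Strategy Standup has no further overlaps.
Safety Interview starts after Design Call ends, so Design Call has no further overlaps.
Roadmap Call starts before Safety Interview ends → Safety Interview and Roadmap Call overlap.
Vendor Interview starts before Safety Interview ends → Safety Interview and Vendor Interview overlap.
Compliance Readout starts after Safety Interview ends.
Vendor Interview starts before Roadmap Call ends → Roadmap Call and Vendor Interview overlap.
Compliance Readout starts exactly when Roadmap Call ends (back-to-back, no overlap).
Compliance Readout starts exactly when Vendor Interview ends (back-to-back, no overlap).
Overlapping pairs: Design Call & Strategy Standup, Release Briefing & Research Standup, Roadmap Call & Safety Interview, Roadmap Call & Vendor Interview, Safety Interview & Vendor Interview — 5 in total.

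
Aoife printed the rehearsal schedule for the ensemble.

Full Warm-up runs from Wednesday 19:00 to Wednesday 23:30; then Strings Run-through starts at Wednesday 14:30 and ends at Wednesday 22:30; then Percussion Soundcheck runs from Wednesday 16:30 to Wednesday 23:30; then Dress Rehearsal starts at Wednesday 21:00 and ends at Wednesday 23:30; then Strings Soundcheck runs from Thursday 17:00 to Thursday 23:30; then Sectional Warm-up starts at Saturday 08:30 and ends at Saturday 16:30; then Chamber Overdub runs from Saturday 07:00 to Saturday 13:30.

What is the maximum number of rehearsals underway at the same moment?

4

Walk through starts and ends in time order (an end at T is processed before a start at T):
Wednesday 14:30 start Strings Run-through → 1
Wednesday 16:30 start Percussion Soundcheck → 2
Wednesday 19:00 start Full Warm-up → 3
Wednesday 21:00 start Dress Rehearsal → 4
Wednesday 22:30 end Strings Run-through → 3
Wednesday 23:30 end Dress Rehearsal → 2
Wednesday 23:30 end Full Warm-up → 1
Wednesday 23:30 end Percussion Soundcheck → 0
Thursday 17:00 start Strings Soundcheck → 1
Thursday 23:30 end Strings Soundcheck → 0
Saturday 07:00 start Chamber Overdub → 1
Saturday 08:30 start Sectional Warm-up → 2
Saturday 13:30 end Chamber Overdub → 1
Saturday 16:30 end Sectional Warm-up → 0
Peak is 4, at Wednesday 21:00 (Dress Rehearsal, Full Warm-up, Percussion Soundcheck, Strings Run-through).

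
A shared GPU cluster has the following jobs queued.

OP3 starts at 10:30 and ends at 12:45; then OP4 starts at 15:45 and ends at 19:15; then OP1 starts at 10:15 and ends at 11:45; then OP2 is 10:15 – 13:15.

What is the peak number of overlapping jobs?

Sweep the timeline, counting +1 at each start and −1 at each end (ends before starts at a tie):
10:15 start OP1 → 1
10:15 start OP2 → 2
10:30 start OP3 → 3
11:45 end OP1 → 2
12:45 end OP3 → 1
13:15 end OP2 → 0
15:45 start OP4 → 1
19:15 end OP4 → 0
Peak is 3, at 10:30 (OP1, OP2, OP3).

3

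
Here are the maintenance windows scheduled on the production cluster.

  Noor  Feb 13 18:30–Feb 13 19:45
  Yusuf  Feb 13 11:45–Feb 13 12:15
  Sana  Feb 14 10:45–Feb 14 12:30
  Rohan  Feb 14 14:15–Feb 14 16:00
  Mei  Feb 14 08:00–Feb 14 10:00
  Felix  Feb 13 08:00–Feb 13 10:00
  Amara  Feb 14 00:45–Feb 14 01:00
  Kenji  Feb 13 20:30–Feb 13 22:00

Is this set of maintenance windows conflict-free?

Check each pair: they overlap iff neither finishes before the other starts.
Sorted by start: Felix, Yusuf, Noor, Kenji, Amara, Mei, Sana, Rohan.
Yusuf starts after Felix ends — done with Felix.
Noor starts after Yusuf ends — done with Yusuf.
Kenji starts after Noor ends — done with Noor.
Amara starts after Kenji ends — done with Kenji.
Mei starts after Amara ends — done with Amara.
Sana starts after Mei ends — done with Mei.
Rohan starts after Sana ends.
Every pair is clear; the schedule has no overlaps.

Yes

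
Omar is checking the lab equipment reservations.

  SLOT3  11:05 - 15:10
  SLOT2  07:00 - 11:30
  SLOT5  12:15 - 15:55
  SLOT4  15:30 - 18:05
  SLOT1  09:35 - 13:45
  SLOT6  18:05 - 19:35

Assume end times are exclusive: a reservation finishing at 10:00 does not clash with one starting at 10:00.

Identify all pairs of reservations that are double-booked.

SLOT1 & SLOT2, SLOT1 & SLOT3, SLOT1 & SLOT5, SLOT2 & SLOT3, SLOT3 & SLOT5, SLOT4 & SLOT5

Check each pair: they overlap iff neither finishes before the other starts.
Sorted by start: SLOT2, SLOT1, SLOT3, SLOT5, SLOT4, SLOT6.
SLOT1 starts before SLOT2 ends → SLOT2 and SLOT1 overlap.
SLOT3 starts before SLOT2 ends → SLOT2 and SLOT3 overlap.
SLOT5 starts after SLOT2 ends; SLOT2 is clear from here.
SLOT3 starts before SLOT1 ends → SLOT1 and SLOT3 overlap.
SLOT5 starts before SLOT1 ends → SLOT1 and SLOT5 overlap.
SLOT4 starts after SLOT1 ends; SLOT1 is clear from here.
SLOT5 starts before SLOT3 ends → SLOT3 and SLOT5 overlap.
SLOT4 starts after SLOT3 ends; SLOT3 is clear from here.
SLOT4 starts before SLOT5 ends → SLOT5 and SLOT4 overlap.
SLOT6 starts after SLOT5 ends.
SLOT6 starts exactly when SLOT4 ends (back-to-back, no overlap).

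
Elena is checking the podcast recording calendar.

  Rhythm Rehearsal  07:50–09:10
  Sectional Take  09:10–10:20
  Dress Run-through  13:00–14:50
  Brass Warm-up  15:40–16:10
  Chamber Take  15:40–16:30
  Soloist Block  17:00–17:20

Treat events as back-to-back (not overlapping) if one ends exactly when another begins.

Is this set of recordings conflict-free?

Check each pair: they overlap iff neither finishes before the other starts.
Sorted by start: Rhythm Rehearsal, Sectional Take, Dress Run-through, Brass Warm-up, Chamber Take, Soloist Block.
Sectional Take starts exactly when Rhythm Rehearsal ends (back-to-back, no overlap) — done with Rhythm Rehearsal.
Dress Run-through starts after Sectional Take ends — done with Sectional Take.
Brass Warm-up starts after Dress Run-through ends — done with Dress Run-through.
Chamber Take starts before Brass Warm-up ends → Brass Warm-up and Chamber Take overlap.
That's a conflict, so the schedule is not conflict-free.

No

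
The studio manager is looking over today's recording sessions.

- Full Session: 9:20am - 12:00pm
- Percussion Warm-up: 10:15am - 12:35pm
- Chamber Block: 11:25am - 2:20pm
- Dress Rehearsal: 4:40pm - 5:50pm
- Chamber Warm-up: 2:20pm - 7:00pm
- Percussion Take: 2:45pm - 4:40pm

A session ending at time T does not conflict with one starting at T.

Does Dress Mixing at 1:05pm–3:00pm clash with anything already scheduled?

Full Session: ends 12:00pm at or before Dress Mixing starts 1:05pm → clear.
Percussion Warm-up: ends 12:35pm at or before Dress Mixing starts 1:05pm → clear.
Chamber Block: starts 11:25am before Dress Mixing ends 3:00pm, and ends 2:20pm after Dress Mixing starts 1:05pm → overlap.
Chamber Warm-up: starts 2:20pm before Dress Mixing ends 3:00pm, and ends 7:00pm after Dress Mixing starts 1:05pm → overlap.
Percussion Take: starts 2:45pm before Dress Mixing ends 3:00pm, and ends 4:40pm after Dress Mixing starts 1:05pm → overlap.
Dress Rehearsal: starts 4:40pm at or after Dress Mixing ends 3:00pm → clear.
Dress Mixing overlaps Chamber Block, Chamber Warm-up, Percussion Take.

Yes — it overlaps Chamber Block, Chamber Warm-up, Percussion Take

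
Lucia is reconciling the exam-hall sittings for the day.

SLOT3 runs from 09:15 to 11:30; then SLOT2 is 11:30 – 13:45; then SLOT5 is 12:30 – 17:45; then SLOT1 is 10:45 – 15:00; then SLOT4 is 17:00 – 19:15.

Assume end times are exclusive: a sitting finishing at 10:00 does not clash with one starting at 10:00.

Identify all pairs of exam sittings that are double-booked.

Sorted by start: SLOT3, SLOT1, SLOT2, SLOT5, SLOT4.
SLOT1 starts before SLOT3 ends → SLOT3 and SLOT1 overlap.
SLOT2 starts exactly when SLOT3 ends (back-to-back, no overlap), so nothing later overlaps SLOT3 either.
SLOT2 starts before SLOT1 ends → SLOT1 and SLOT2 overlap.
SLOT5 starts before SLOT1 ends → SLOT1 and SLOT5 overlap.
SLOT4 starts after SLOT1 ends.
SLOT5 starts before SLOT2 ends → SLOT2 and SLOT5 overlap.
SLOT4 starts after SLOT2 ends.
SLOT4 starts before SLOT5 ends → SLOT5 and SLOT4 overlap.

SLOT1 & SLOT2, SLOT1 & SLOT3, SLOT1 & SLOT5, SLOT2 & SLOT5, SLOT4 & SLOT5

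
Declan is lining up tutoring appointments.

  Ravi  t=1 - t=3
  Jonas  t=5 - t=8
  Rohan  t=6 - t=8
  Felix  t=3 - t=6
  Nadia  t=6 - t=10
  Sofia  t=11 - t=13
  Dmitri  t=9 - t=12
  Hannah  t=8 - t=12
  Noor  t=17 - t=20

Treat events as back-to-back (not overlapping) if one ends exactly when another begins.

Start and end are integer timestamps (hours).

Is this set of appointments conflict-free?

No

Check each pair: they overlap iff neither finishes before the other starts.
Sorted by start: Ravi, Felix, Jonas, Rohan, Nadia, Hannah, Dmitri, Sofia, Noor.
Felix starts exactly when Ravi ends (back-to-back, no overlap), so Ravi has no further overlaps.
Jonas starts before Felix ends → Felix and Jonas overlap.
That's a conflict, so the schedule is not conflict-free.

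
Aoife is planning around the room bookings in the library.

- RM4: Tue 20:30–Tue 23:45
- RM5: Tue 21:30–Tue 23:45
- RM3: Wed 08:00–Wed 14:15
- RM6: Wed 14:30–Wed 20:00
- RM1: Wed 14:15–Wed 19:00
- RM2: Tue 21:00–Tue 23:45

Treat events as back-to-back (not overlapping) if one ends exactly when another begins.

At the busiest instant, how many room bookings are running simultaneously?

Walk through starts and ends in time order (an end at T is processed before a start at T):
Tue 20:30 start RM4 → 1
Tue 21:00 start RM2 → 2
Tue 21:30 start RM5 → 3
Tue 23:45 end RM2 → 2
Tue 23:45 end RM4 → 1
Tue 23:45 end RM5 → 0
Wed 08:00 start RM3 → 1
Wed 14:15 end RM3 → 0
Wed 14:15 start RM1 → 1
Wed 14:30 start RM6 → 2
Wed 19:00 end RM1 → 1
Wed 20:00 end RM6 → 0
Peak is 3, at Tue 21:30 (RM2, RM4, RM5).

3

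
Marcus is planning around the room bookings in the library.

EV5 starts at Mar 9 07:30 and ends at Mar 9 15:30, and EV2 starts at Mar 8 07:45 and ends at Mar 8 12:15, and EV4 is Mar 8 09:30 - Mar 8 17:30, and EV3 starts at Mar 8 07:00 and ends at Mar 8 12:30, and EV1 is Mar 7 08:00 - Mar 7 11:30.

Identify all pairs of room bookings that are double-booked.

Sorted by start: EV1, EV3, EV2, EV4, EV5.
EV3 starts after EV1 ends, so nothing later overlaps EV1 either.
EV2 starts before EV3 ends → EV3 and EV2 overlap.
EV4 starts before EV3 ends → EV3 and EV4 overlap.
EV5 starts after EV3 ends.
EV4 starts before EV2 ends → EV2 and EV4 overlap.
EV5 starts after EV2 ends.
EV5 starts after EV4 ends.

EV2 & EV3, EV2 & EV4, EV3 & EV4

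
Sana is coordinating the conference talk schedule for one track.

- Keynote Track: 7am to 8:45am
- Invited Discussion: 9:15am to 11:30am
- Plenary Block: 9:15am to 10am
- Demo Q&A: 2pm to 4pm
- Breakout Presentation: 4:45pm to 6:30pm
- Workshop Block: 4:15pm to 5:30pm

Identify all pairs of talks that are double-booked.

Breakout Presentation & Workshop Block, Invited Discussion & Plenary Block

Sorted by start: Keynote Track, Invited Discussion, Plenary Block, Demo Q&A, Workshop Block, Breakout Presentation.
Invited Discussion starts after Keynote Track ends; Keynote Track is clear from here.
Plenary Block starts before Invited Discussion ends → Invited Discussion and Plenary Block overlap.
Demo Q&A starts after Invited Discussion ends; Invited Discussion is clear from here.
Demo Q&A starts after Plenary Block ends; Plenary Block is clear from here.
Workshop Block starts after Demo Q&A ends; Demo Q&A is clear from here.
Breakout Presentation starts before Workshop Block ends → Workshop Block and Breakout Presentation overlap.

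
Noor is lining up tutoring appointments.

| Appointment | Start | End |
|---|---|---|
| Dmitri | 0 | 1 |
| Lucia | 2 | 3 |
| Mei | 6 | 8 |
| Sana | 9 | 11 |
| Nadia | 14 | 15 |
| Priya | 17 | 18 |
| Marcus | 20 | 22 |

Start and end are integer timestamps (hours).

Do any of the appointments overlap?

No

Sorted by start: Dmitri, Lucia, Mei, Sana, Nadia, Priya, Marcus.
Lucia starts after Dmitri ends, so nothing later overlaps Dmitri either.
Mei starts after Lucia ends, so nothing later overlaps Lucia either.
Sana starts after Mei ends, so nothing later overlaps Mei either.
Nadia starts after Sana ends, so nothing later overlaps Sana either.
Priya starts after Nadia ends, so nothing later overlaps Nadia either.
Marcus starts after Priya ends.
Every pair is clear; the schedule has no overlaps.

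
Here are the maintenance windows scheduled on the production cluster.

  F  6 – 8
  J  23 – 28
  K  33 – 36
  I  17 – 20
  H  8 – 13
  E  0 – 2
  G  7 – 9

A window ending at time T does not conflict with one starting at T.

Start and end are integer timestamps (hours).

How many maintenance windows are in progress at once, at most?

Sort all start/end points and keep a running count:
0 start E → 1
2 end E → 0
6 start F → 1
7 start G → 2
8 end F → 1
8 start H → 2
9 end G → 1
13 end H → 0
17 start I → 1
20 end I → 0
23 start J → 1
28 end J → 0
33 start K → 1
36 end K → 0
Peak is 2, at 7 (F, G).

2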